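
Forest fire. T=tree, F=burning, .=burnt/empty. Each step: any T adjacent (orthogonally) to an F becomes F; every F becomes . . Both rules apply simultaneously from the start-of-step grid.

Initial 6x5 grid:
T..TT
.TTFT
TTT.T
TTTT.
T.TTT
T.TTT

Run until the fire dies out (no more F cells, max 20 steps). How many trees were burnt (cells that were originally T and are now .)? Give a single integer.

Answer: 21

Derivation:
Step 1: +3 fires, +1 burnt (F count now 3)
Step 2: +4 fires, +3 burnt (F count now 4)
Step 3: +2 fires, +4 burnt (F count now 2)
Step 4: +4 fires, +2 burnt (F count now 4)
Step 5: +3 fires, +4 burnt (F count now 3)
Step 6: +3 fires, +3 burnt (F count now 3)
Step 7: +2 fires, +3 burnt (F count now 2)
Step 8: +0 fires, +2 burnt (F count now 0)
Fire out after step 8
Initially T: 22, now '.': 29
Total burnt (originally-T cells now '.'): 21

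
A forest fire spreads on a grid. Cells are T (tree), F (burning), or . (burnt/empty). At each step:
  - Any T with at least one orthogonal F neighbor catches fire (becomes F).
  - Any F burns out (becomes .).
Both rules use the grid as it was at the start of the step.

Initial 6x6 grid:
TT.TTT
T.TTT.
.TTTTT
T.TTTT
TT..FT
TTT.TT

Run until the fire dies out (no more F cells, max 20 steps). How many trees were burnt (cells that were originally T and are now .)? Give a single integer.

Step 1: +3 fires, +1 burnt (F count now 3)
Step 2: +4 fires, +3 burnt (F count now 4)
Step 3: +4 fires, +4 burnt (F count now 4)
Step 4: +3 fires, +4 burnt (F count now 3)
Step 5: +4 fires, +3 burnt (F count now 4)
Step 6: +0 fires, +4 burnt (F count now 0)
Fire out after step 6
Initially T: 27, now '.': 27
Total burnt (originally-T cells now '.'): 18

Answer: 18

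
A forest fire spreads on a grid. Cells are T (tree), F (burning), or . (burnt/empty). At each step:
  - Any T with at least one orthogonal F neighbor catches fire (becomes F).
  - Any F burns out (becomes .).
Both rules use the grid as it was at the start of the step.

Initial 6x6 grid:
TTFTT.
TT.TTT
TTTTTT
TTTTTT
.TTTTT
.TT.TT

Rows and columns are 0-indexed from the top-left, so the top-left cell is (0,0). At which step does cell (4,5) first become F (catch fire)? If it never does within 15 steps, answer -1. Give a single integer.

Step 1: cell (4,5)='T' (+2 fires, +1 burnt)
Step 2: cell (4,5)='T' (+4 fires, +2 burnt)
Step 3: cell (4,5)='T' (+4 fires, +4 burnt)
Step 4: cell (4,5)='T' (+6 fires, +4 burnt)
Step 5: cell (4,5)='T' (+6 fires, +6 burnt)
Step 6: cell (4,5)='T' (+4 fires, +6 burnt)
Step 7: cell (4,5)='F' (+3 fires, +4 burnt)
  -> target ignites at step 7
Step 8: cell (4,5)='.' (+1 fires, +3 burnt)
Step 9: cell (4,5)='.' (+0 fires, +1 burnt)
  fire out at step 9

7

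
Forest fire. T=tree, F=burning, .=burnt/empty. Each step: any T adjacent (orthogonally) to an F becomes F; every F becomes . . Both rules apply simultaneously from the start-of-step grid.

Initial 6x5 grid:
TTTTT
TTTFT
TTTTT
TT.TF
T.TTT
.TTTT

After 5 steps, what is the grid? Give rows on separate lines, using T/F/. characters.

Step 1: 7 trees catch fire, 2 burn out
  TTTFT
  TTF.F
  TTTFF
  TT.F.
  T.TTF
  .TTTT
Step 2: 6 trees catch fire, 7 burn out
  TTF.F
  TF...
  TTF..
  TT...
  T.TF.
  .TTTF
Step 3: 5 trees catch fire, 6 burn out
  TF...
  F....
  TF...
  TT...
  T.F..
  .TTF.
Step 4: 4 trees catch fire, 5 burn out
  F....
  .....
  F....
  TF...
  T....
  .TF..
Step 5: 2 trees catch fire, 4 burn out
  .....
  .....
  .....
  F....
  T....
  .F...

.....
.....
.....
F....
T....
.F...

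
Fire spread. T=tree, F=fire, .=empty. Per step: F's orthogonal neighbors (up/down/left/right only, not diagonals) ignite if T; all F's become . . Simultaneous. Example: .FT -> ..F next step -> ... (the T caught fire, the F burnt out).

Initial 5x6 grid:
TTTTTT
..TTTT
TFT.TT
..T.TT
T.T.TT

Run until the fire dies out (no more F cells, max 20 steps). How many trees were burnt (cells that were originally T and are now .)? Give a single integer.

Answer: 20

Derivation:
Step 1: +2 fires, +1 burnt (F count now 2)
Step 2: +2 fires, +2 burnt (F count now 2)
Step 3: +3 fires, +2 burnt (F count now 3)
Step 4: +3 fires, +3 burnt (F count now 3)
Step 5: +4 fires, +3 burnt (F count now 4)
Step 6: +3 fires, +4 burnt (F count now 3)
Step 7: +2 fires, +3 burnt (F count now 2)
Step 8: +1 fires, +2 burnt (F count now 1)
Step 9: +0 fires, +1 burnt (F count now 0)
Fire out after step 9
Initially T: 21, now '.': 29
Total burnt (originally-T cells now '.'): 20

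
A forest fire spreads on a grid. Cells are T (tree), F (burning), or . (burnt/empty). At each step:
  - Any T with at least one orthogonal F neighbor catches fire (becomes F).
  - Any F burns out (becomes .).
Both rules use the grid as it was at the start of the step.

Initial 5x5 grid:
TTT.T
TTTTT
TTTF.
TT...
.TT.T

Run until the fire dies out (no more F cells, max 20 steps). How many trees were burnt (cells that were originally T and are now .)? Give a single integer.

Answer: 16

Derivation:
Step 1: +2 fires, +1 burnt (F count now 2)
Step 2: +3 fires, +2 burnt (F count now 3)
Step 3: +5 fires, +3 burnt (F count now 5)
Step 4: +4 fires, +5 burnt (F count now 4)
Step 5: +2 fires, +4 burnt (F count now 2)
Step 6: +0 fires, +2 burnt (F count now 0)
Fire out after step 6
Initially T: 17, now '.': 24
Total burnt (originally-T cells now '.'): 16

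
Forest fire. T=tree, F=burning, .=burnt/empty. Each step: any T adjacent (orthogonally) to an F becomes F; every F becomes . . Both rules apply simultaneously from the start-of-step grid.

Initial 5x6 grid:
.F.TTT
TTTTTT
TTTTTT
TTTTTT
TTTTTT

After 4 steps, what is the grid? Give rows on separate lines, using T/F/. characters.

Step 1: 1 trees catch fire, 1 burn out
  ...TTT
  TFTTTT
  TTTTTT
  TTTTTT
  TTTTTT
Step 2: 3 trees catch fire, 1 burn out
  ...TTT
  F.FTTT
  TFTTTT
  TTTTTT
  TTTTTT
Step 3: 4 trees catch fire, 3 burn out
  ...TTT
  ...FTT
  F.FTTT
  TFTTTT
  TTTTTT
Step 4: 6 trees catch fire, 4 burn out
  ...FTT
  ....FT
  ...FTT
  F.FTTT
  TFTTTT

...FTT
....FT
...FTT
F.FTTT
TFTTTT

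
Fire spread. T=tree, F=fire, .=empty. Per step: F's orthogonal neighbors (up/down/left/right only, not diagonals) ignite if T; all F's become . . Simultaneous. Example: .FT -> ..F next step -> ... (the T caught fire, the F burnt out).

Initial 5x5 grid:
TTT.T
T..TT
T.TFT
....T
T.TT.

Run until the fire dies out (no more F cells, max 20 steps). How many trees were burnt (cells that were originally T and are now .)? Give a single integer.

Step 1: +3 fires, +1 burnt (F count now 3)
Step 2: +2 fires, +3 burnt (F count now 2)
Step 3: +1 fires, +2 burnt (F count now 1)
Step 4: +0 fires, +1 burnt (F count now 0)
Fire out after step 4
Initially T: 14, now '.': 17
Total burnt (originally-T cells now '.'): 6

Answer: 6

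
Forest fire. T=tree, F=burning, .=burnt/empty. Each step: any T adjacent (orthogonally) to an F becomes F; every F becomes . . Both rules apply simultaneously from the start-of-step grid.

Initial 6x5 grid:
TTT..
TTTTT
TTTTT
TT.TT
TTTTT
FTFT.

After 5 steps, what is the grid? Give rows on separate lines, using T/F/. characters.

Step 1: 4 trees catch fire, 2 burn out
  TTT..
  TTTTT
  TTTTT
  TT.TT
  FTFTT
  .F.F.
Step 2: 3 trees catch fire, 4 burn out
  TTT..
  TTTTT
  TTTTT
  FT.TT
  .F.FT
  .....
Step 3: 4 trees catch fire, 3 burn out
  TTT..
  TTTTT
  FTTTT
  .F.FT
  ....F
  .....
Step 4: 4 trees catch fire, 4 burn out
  TTT..
  FTTTT
  .FTFT
  ....F
  .....
  .....
Step 5: 5 trees catch fire, 4 burn out
  FTT..
  .FTFT
  ..F.F
  .....
  .....
  .....

FTT..
.FTFT
..F.F
.....
.....
.....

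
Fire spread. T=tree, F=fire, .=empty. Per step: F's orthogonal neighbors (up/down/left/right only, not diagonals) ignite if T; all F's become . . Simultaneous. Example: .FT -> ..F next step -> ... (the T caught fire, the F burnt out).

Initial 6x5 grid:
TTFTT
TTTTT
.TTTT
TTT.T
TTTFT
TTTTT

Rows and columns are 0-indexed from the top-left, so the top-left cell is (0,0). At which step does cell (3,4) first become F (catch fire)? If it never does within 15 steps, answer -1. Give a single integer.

Step 1: cell (3,4)='T' (+6 fires, +2 burnt)
Step 2: cell (3,4)='F' (+10 fires, +6 burnt)
  -> target ignites at step 2
Step 3: cell (3,4)='.' (+8 fires, +10 burnt)
Step 4: cell (3,4)='.' (+2 fires, +8 burnt)
Step 5: cell (3,4)='.' (+0 fires, +2 burnt)
  fire out at step 5

2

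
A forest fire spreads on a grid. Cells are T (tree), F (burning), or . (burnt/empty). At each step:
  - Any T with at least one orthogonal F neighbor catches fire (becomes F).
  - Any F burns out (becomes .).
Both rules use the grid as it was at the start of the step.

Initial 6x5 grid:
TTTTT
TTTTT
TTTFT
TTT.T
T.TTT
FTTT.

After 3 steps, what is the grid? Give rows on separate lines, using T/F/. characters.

Step 1: 5 trees catch fire, 2 burn out
  TTTTT
  TTTFT
  TTF.F
  TTT.T
  F.TTT
  .FTT.
Step 2: 8 trees catch fire, 5 burn out
  TTTFT
  TTF.F
  TF...
  FTF.F
  ..TTT
  ..FT.
Step 3: 8 trees catch fire, 8 burn out
  TTF.F
  TF...
  F....
  .F...
  ..FTF
  ...F.

TTF.F
TF...
F....
.F...
..FTF
...F.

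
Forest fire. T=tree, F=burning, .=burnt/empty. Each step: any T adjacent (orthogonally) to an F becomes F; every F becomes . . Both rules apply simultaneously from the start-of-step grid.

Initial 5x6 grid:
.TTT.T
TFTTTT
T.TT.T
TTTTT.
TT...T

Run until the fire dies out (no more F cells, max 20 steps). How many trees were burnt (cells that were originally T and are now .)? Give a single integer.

Answer: 20

Derivation:
Step 1: +3 fires, +1 burnt (F count now 3)
Step 2: +4 fires, +3 burnt (F count now 4)
Step 3: +5 fires, +4 burnt (F count now 5)
Step 4: +4 fires, +5 burnt (F count now 4)
Step 5: +4 fires, +4 burnt (F count now 4)
Step 6: +0 fires, +4 burnt (F count now 0)
Fire out after step 6
Initially T: 21, now '.': 29
Total burnt (originally-T cells now '.'): 20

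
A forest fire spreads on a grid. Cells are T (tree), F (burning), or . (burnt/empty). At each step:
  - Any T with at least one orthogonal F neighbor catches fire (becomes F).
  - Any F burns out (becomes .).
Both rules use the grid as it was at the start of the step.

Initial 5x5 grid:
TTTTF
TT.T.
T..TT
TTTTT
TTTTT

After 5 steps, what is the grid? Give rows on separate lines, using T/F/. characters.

Step 1: 1 trees catch fire, 1 burn out
  TTTF.
  TT.T.
  T..TT
  TTTTT
  TTTTT
Step 2: 2 trees catch fire, 1 burn out
  TTF..
  TT.F.
  T..TT
  TTTTT
  TTTTT
Step 3: 2 trees catch fire, 2 burn out
  TF...
  TT...
  T..FT
  TTTTT
  TTTTT
Step 4: 4 trees catch fire, 2 burn out
  F....
  TF...
  T...F
  TTTFT
  TTTTT
Step 5: 4 trees catch fire, 4 burn out
  .....
  F....
  T....
  TTF.F
  TTTFT

.....
F....
T....
TTF.F
TTTFT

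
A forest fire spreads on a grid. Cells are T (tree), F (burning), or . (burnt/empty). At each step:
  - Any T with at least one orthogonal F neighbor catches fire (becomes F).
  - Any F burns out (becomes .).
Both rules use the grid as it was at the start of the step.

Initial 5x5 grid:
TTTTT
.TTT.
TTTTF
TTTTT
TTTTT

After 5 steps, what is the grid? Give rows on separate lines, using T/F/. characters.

Step 1: 2 trees catch fire, 1 burn out
  TTTTT
  .TTT.
  TTTF.
  TTTTF
  TTTTT
Step 2: 4 trees catch fire, 2 burn out
  TTTTT
  .TTF.
  TTF..
  TTTF.
  TTTTF
Step 3: 5 trees catch fire, 4 burn out
  TTTFT
  .TF..
  TF...
  TTF..
  TTTF.
Step 4: 6 trees catch fire, 5 burn out
  TTF.F
  .F...
  F....
  TF...
  TTF..
Step 5: 3 trees catch fire, 6 burn out
  TF...
  .....
  .....
  F....
  TF...

TF...
.....
.....
F....
TF...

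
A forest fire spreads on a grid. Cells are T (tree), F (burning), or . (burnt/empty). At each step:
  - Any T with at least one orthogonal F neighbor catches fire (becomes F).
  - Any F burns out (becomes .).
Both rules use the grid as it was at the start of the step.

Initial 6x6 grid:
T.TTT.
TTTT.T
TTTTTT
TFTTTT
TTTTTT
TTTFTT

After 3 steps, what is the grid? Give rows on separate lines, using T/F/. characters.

Step 1: 7 trees catch fire, 2 burn out
  T.TTT.
  TTTT.T
  TFTTTT
  F.FTTT
  TFTFTT
  TTF.FT
Step 2: 9 trees catch fire, 7 burn out
  T.TTT.
  TFTT.T
  F.FTTT
  ...FTT
  F.F.FT
  TF...F
Step 3: 6 trees catch fire, 9 burn out
  T.TTT.
  F.FT.T
  ...FTT
  ....FT
  .....F
  F.....

T.TTT.
F.FT.T
...FTT
....FT
.....F
F.....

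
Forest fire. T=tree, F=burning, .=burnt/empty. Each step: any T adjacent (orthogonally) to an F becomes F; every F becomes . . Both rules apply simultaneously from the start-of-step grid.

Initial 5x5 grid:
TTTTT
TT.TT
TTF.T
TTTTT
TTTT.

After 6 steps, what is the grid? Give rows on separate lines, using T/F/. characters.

Step 1: 2 trees catch fire, 1 burn out
  TTTTT
  TT.TT
  TF..T
  TTFTT
  TTTT.
Step 2: 5 trees catch fire, 2 burn out
  TTTTT
  TF.TT
  F...T
  TF.FT
  TTFT.
Step 3: 6 trees catch fire, 5 burn out
  TFTTT
  F..TT
  ....T
  F...F
  TF.F.
Step 4: 4 trees catch fire, 6 burn out
  F.FTT
  ...TT
  ....F
  .....
  F....
Step 5: 2 trees catch fire, 4 burn out
  ...FT
  ...TF
  .....
  .....
  .....
Step 6: 2 trees catch fire, 2 burn out
  ....F
  ...F.
  .....
  .....
  .....

....F
...F.
.....
.....
.....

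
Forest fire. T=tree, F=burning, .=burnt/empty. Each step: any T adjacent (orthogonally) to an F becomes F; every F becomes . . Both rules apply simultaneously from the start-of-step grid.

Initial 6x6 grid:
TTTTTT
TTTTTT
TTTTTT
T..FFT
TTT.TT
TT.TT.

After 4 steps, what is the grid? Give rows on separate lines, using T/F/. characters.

Step 1: 4 trees catch fire, 2 burn out
  TTTTTT
  TTTTTT
  TTTFFT
  T....F
  TTT.FT
  TT.TT.
Step 2: 6 trees catch fire, 4 burn out
  TTTTTT
  TTTFFT
  TTF..F
  T.....
  TTT..F
  TT.TF.
Step 3: 6 trees catch fire, 6 burn out
  TTTFFT
  TTF..F
  TF....
  T.....
  TTT...
  TT.F..
Step 4: 4 trees catch fire, 6 burn out
  TTF..F
  TF....
  F.....
  T.....
  TTT...
  TT....

TTF..F
TF....
F.....
T.....
TTT...
TT....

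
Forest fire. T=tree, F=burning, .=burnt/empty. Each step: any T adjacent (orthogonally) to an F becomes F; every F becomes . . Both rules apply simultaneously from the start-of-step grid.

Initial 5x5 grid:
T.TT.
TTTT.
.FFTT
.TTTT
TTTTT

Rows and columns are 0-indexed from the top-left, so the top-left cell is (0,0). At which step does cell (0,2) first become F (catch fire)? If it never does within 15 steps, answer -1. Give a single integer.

Step 1: cell (0,2)='T' (+5 fires, +2 burnt)
Step 2: cell (0,2)='F' (+7 fires, +5 burnt)
  -> target ignites at step 2
Step 3: cell (0,2)='.' (+5 fires, +7 burnt)
Step 4: cell (0,2)='.' (+1 fires, +5 burnt)
Step 5: cell (0,2)='.' (+0 fires, +1 burnt)
  fire out at step 5

2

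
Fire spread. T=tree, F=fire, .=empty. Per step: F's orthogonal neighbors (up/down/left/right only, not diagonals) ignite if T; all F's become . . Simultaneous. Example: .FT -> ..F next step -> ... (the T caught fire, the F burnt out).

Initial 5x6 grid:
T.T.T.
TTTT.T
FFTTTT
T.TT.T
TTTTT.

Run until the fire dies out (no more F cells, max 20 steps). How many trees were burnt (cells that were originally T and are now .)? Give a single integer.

Answer: 20

Derivation:
Step 1: +4 fires, +2 burnt (F count now 4)
Step 2: +5 fires, +4 burnt (F count now 5)
Step 3: +6 fires, +5 burnt (F count now 6)
Step 4: +2 fires, +6 burnt (F count now 2)
Step 5: +3 fires, +2 burnt (F count now 3)
Step 6: +0 fires, +3 burnt (F count now 0)
Fire out after step 6
Initially T: 21, now '.': 29
Total burnt (originally-T cells now '.'): 20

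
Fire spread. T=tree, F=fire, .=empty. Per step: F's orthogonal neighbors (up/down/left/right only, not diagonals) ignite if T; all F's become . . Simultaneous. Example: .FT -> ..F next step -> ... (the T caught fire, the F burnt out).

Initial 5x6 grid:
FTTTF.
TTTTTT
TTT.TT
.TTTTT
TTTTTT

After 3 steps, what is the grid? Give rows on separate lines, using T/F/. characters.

Step 1: 4 trees catch fire, 2 burn out
  .FTF..
  FTTTFT
  TTT.TT
  .TTTTT
  TTTTTT
Step 2: 6 trees catch fire, 4 burn out
  ..F...
  .FTF.F
  FTT.FT
  .TTTTT
  TTTTTT
Step 3: 4 trees catch fire, 6 burn out
  ......
  ..F...
  .FT..F
  .TTTFT
  TTTTTT

......
..F...
.FT..F
.TTTFT
TTTTTT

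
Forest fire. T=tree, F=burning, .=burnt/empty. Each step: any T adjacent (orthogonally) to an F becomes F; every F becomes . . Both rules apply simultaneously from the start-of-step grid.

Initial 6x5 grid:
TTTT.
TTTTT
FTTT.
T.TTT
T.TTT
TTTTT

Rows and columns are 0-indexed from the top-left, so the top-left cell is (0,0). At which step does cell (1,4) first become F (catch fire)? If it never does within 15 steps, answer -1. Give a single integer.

Step 1: cell (1,4)='T' (+3 fires, +1 burnt)
Step 2: cell (1,4)='T' (+4 fires, +3 burnt)
Step 3: cell (1,4)='T' (+5 fires, +4 burnt)
Step 4: cell (1,4)='T' (+5 fires, +5 burnt)
Step 5: cell (1,4)='F' (+5 fires, +5 burnt)
  -> target ignites at step 5
Step 6: cell (1,4)='.' (+2 fires, +5 burnt)
Step 7: cell (1,4)='.' (+1 fires, +2 burnt)
Step 8: cell (1,4)='.' (+0 fires, +1 burnt)
  fire out at step 8

5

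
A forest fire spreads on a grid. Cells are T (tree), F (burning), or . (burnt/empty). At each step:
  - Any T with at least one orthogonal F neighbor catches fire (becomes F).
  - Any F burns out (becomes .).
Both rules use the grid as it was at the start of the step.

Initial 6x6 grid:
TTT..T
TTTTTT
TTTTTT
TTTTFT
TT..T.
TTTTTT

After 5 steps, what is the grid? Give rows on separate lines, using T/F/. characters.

Step 1: 4 trees catch fire, 1 burn out
  TTT..T
  TTTTTT
  TTTTFT
  TTTF.F
  TT..F.
  TTTTTT
Step 2: 5 trees catch fire, 4 burn out
  TTT..T
  TTTTFT
  TTTF.F
  TTF...
  TT....
  TTTTFT
Step 3: 6 trees catch fire, 5 burn out
  TTT..T
  TTTF.F
  TTF...
  TF....
  TT....
  TTTF.F
Step 4: 6 trees catch fire, 6 burn out
  TTT..F
  TTF...
  TF....
  F.....
  TF....
  TTF...
Step 5: 5 trees catch fire, 6 burn out
  TTF...
  TF....
  F.....
  ......
  F.....
  TF....

TTF...
TF....
F.....
......
F.....
TF....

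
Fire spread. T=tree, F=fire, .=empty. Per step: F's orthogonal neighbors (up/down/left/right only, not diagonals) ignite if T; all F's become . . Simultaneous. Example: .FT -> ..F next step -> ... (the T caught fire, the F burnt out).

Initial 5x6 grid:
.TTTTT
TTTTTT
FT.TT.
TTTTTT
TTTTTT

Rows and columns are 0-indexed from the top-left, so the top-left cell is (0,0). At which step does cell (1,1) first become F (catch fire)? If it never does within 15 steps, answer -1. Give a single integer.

Step 1: cell (1,1)='T' (+3 fires, +1 burnt)
Step 2: cell (1,1)='F' (+3 fires, +3 burnt)
  -> target ignites at step 2
Step 3: cell (1,1)='.' (+4 fires, +3 burnt)
Step 4: cell (1,1)='.' (+4 fires, +4 burnt)
Step 5: cell (1,1)='.' (+5 fires, +4 burnt)
Step 6: cell (1,1)='.' (+5 fires, +5 burnt)
Step 7: cell (1,1)='.' (+2 fires, +5 burnt)
Step 8: cell (1,1)='.' (+0 fires, +2 burnt)
  fire out at step 8

2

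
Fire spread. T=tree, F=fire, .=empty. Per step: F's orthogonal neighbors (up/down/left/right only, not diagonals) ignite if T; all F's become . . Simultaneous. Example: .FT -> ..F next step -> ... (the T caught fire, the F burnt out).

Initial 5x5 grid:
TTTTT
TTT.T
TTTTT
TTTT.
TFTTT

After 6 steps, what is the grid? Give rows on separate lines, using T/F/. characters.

Step 1: 3 trees catch fire, 1 burn out
  TTTTT
  TTT.T
  TTTTT
  TFTT.
  F.FTT
Step 2: 4 trees catch fire, 3 burn out
  TTTTT
  TTT.T
  TFTTT
  F.FT.
  ...FT
Step 3: 5 trees catch fire, 4 burn out
  TTTTT
  TFT.T
  F.FTT
  ...F.
  ....F
Step 4: 4 trees catch fire, 5 burn out
  TFTTT
  F.F.T
  ...FT
  .....
  .....
Step 5: 3 trees catch fire, 4 burn out
  F.FTT
  ....T
  ....F
  .....
  .....
Step 6: 2 trees catch fire, 3 burn out
  ...FT
  ....F
  .....
  .....
  .....

...FT
....F
.....
.....
.....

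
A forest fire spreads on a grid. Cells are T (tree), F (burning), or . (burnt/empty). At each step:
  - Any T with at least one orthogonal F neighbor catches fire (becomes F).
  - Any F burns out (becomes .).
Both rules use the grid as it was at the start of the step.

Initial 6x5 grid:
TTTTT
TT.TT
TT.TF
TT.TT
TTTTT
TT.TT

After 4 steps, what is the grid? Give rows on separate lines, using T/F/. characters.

Step 1: 3 trees catch fire, 1 burn out
  TTTTT
  TT.TF
  TT.F.
  TT.TF
  TTTTT
  TT.TT
Step 2: 4 trees catch fire, 3 burn out
  TTTTF
  TT.F.
  TT...
  TT.F.
  TTTTF
  TT.TT
Step 3: 3 trees catch fire, 4 burn out
  TTTF.
  TT...
  TT...
  TT...
  TTTF.
  TT.TF
Step 4: 3 trees catch fire, 3 burn out
  TTF..
  TT...
  TT...
  TT...
  TTF..
  TT.F.

TTF..
TT...
TT...
TT...
TTF..
TT.F.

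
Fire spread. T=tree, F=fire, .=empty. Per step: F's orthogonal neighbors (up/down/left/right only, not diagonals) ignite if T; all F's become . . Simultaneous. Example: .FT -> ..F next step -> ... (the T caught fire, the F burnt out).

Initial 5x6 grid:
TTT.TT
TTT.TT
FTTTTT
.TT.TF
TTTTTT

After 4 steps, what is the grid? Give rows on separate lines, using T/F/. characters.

Step 1: 5 trees catch fire, 2 burn out
  TTT.TT
  FTT.TT
  .FTTTF
  .TT.F.
  TTTTTF
Step 2: 7 trees catch fire, 5 burn out
  FTT.TT
  .FT.TF
  ..FTF.
  .FT...
  TTTTF.
Step 3: 8 trees catch fire, 7 burn out
  .FT.TF
  ..F.F.
  ...F..
  ..F...
  TFTF..
Step 4: 4 trees catch fire, 8 burn out
  ..F.F.
  ......
  ......
  ......
  F.F...

..F.F.
......
......
......
F.F...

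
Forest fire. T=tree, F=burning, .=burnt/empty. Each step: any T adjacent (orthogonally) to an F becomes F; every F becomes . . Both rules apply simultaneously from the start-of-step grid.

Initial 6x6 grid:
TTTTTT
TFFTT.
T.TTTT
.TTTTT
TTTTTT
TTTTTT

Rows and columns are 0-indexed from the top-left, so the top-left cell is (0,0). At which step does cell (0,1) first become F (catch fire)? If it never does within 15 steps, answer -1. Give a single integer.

Step 1: cell (0,1)='F' (+5 fires, +2 burnt)
  -> target ignites at step 1
Step 2: cell (0,1)='.' (+6 fires, +5 burnt)
Step 3: cell (0,1)='.' (+5 fires, +6 burnt)
Step 4: cell (0,1)='.' (+6 fires, +5 burnt)
Step 5: cell (0,1)='.' (+5 fires, +6 burnt)
Step 6: cell (0,1)='.' (+3 fires, +5 burnt)
Step 7: cell (0,1)='.' (+1 fires, +3 burnt)
Step 8: cell (0,1)='.' (+0 fires, +1 burnt)
  fire out at step 8

1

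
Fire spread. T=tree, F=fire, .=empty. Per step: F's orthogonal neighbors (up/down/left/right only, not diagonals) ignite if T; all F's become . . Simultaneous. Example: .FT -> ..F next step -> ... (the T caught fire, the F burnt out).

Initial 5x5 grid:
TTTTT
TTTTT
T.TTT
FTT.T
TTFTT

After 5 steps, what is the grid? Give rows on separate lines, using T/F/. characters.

Step 1: 6 trees catch fire, 2 burn out
  TTTTT
  TTTTT
  F.TTT
  .FF.T
  FF.FT
Step 2: 3 trees catch fire, 6 burn out
  TTTTT
  FTTTT
  ..FTT
  ....T
  ....F
Step 3: 5 trees catch fire, 3 burn out
  FTTTT
  .FFTT
  ...FT
  ....F
  .....
Step 4: 4 trees catch fire, 5 burn out
  .FFTT
  ...FT
  ....F
  .....
  .....
Step 5: 2 trees catch fire, 4 burn out
  ...FT
  ....F
  .....
  .....
  .....

...FT
....F
.....
.....
.....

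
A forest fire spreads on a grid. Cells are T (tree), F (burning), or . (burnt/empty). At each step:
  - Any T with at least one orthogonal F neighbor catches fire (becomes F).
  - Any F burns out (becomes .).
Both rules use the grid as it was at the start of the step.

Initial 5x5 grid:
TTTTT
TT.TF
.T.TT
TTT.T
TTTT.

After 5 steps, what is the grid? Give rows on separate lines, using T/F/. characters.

Step 1: 3 trees catch fire, 1 burn out
  TTTTF
  TT.F.
  .T.TF
  TTT.T
  TTTT.
Step 2: 3 trees catch fire, 3 burn out
  TTTF.
  TT...
  .T.F.
  TTT.F
  TTTT.
Step 3: 1 trees catch fire, 3 burn out
  TTF..
  TT...
  .T...
  TTT..
  TTTT.
Step 4: 1 trees catch fire, 1 burn out
  TF...
  TT...
  .T...
  TTT..
  TTTT.
Step 5: 2 trees catch fire, 1 burn out
  F....
  TF...
  .T...
  TTT..
  TTTT.

F....
TF...
.T...
TTT..
TTTT.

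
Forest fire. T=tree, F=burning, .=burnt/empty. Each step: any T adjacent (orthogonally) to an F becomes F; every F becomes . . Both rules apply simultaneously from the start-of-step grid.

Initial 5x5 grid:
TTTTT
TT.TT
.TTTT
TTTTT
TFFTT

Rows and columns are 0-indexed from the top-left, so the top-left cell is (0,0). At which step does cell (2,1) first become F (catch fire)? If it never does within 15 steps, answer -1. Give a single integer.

Step 1: cell (2,1)='T' (+4 fires, +2 burnt)
Step 2: cell (2,1)='F' (+5 fires, +4 burnt)
  -> target ignites at step 2
Step 3: cell (2,1)='.' (+3 fires, +5 burnt)
Step 4: cell (2,1)='.' (+4 fires, +3 burnt)
Step 5: cell (2,1)='.' (+4 fires, +4 burnt)
Step 6: cell (2,1)='.' (+1 fires, +4 burnt)
Step 7: cell (2,1)='.' (+0 fires, +1 burnt)
  fire out at step 7

2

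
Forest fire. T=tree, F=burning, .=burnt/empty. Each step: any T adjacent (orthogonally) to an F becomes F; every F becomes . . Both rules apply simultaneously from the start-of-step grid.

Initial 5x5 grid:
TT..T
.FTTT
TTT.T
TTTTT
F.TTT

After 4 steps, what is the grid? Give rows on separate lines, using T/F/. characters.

Step 1: 4 trees catch fire, 2 burn out
  TF..T
  ..FTT
  TFT.T
  FTTTT
  ..TTT
Step 2: 5 trees catch fire, 4 burn out
  F...T
  ...FT
  F.F.T
  .FTTT
  ..TTT
Step 3: 2 trees catch fire, 5 burn out
  ....T
  ....F
  ....T
  ..FTT
  ..TTT
Step 4: 4 trees catch fire, 2 burn out
  ....F
  .....
  ....F
  ...FT
  ..FTT

....F
.....
....F
...FT
..FTT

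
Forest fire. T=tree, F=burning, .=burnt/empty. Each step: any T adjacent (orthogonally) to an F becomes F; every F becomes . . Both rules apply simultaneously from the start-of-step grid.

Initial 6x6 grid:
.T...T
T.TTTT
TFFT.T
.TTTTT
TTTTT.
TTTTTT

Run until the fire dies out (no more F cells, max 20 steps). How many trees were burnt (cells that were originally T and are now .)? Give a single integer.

Step 1: +5 fires, +2 burnt (F count now 5)
Step 2: +5 fires, +5 burnt (F count now 5)
Step 3: +6 fires, +5 burnt (F count now 6)
Step 4: +5 fires, +6 burnt (F count now 5)
Step 5: +3 fires, +5 burnt (F count now 3)
Step 6: +1 fires, +3 burnt (F count now 1)
Step 7: +0 fires, +1 burnt (F count now 0)
Fire out after step 7
Initially T: 26, now '.': 35
Total burnt (originally-T cells now '.'): 25

Answer: 25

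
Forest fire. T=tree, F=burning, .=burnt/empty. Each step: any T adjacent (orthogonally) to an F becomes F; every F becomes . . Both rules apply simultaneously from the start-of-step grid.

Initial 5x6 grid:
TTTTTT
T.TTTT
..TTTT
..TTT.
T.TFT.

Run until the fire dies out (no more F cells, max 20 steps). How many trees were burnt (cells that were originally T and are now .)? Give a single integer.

Step 1: +3 fires, +1 burnt (F count now 3)
Step 2: +3 fires, +3 burnt (F count now 3)
Step 3: +3 fires, +3 burnt (F count now 3)
Step 4: +4 fires, +3 burnt (F count now 4)
Step 5: +3 fires, +4 burnt (F count now 3)
Step 6: +2 fires, +3 burnt (F count now 2)
Step 7: +1 fires, +2 burnt (F count now 1)
Step 8: +1 fires, +1 burnt (F count now 1)
Step 9: +0 fires, +1 burnt (F count now 0)
Fire out after step 9
Initially T: 21, now '.': 29
Total burnt (originally-T cells now '.'): 20

Answer: 20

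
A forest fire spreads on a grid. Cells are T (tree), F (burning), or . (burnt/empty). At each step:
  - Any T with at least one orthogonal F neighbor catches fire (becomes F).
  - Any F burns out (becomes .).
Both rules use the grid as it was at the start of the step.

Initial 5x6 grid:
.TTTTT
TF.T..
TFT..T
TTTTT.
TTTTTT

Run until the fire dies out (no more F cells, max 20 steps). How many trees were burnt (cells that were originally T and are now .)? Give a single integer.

Answer: 20

Derivation:
Step 1: +5 fires, +2 burnt (F count now 5)
Step 2: +4 fires, +5 burnt (F count now 4)
Step 3: +4 fires, +4 burnt (F count now 4)
Step 4: +4 fires, +4 burnt (F count now 4)
Step 5: +2 fires, +4 burnt (F count now 2)
Step 6: +1 fires, +2 burnt (F count now 1)
Step 7: +0 fires, +1 burnt (F count now 0)
Fire out after step 7
Initially T: 21, now '.': 29
Total burnt (originally-T cells now '.'): 20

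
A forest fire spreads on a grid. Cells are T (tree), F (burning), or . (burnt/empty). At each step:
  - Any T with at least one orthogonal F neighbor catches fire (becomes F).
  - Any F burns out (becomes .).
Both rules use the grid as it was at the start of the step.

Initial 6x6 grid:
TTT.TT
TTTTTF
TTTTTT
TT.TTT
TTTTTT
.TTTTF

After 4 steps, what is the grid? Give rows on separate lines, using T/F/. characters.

Step 1: 5 trees catch fire, 2 burn out
  TTT.TF
  TTTTF.
  TTTTTF
  TT.TTT
  TTTTTF
  .TTTF.
Step 2: 6 trees catch fire, 5 burn out
  TTT.F.
  TTTF..
  TTTTF.
  TT.TTF
  TTTTF.
  .TTF..
Step 3: 5 trees catch fire, 6 burn out
  TTT...
  TTF...
  TTTF..
  TT.TF.
  TTTF..
  .TF...
Step 4: 6 trees catch fire, 5 burn out
  TTF...
  TF....
  TTF...
  TT.F..
  TTF...
  .F....

TTF...
TF....
TTF...
TT.F..
TTF...
.F....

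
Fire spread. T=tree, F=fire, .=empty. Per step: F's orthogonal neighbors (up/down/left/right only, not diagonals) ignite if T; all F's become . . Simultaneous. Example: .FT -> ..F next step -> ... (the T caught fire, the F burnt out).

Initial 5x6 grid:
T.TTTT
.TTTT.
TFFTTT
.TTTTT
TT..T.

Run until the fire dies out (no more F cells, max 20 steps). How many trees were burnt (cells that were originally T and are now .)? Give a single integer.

Step 1: +6 fires, +2 burnt (F count now 6)
Step 2: +5 fires, +6 burnt (F count now 5)
Step 3: +5 fires, +5 burnt (F count now 5)
Step 4: +3 fires, +5 burnt (F count now 3)
Step 5: +1 fires, +3 burnt (F count now 1)
Step 6: +0 fires, +1 burnt (F count now 0)
Fire out after step 6
Initially T: 21, now '.': 29
Total burnt (originally-T cells now '.'): 20

Answer: 20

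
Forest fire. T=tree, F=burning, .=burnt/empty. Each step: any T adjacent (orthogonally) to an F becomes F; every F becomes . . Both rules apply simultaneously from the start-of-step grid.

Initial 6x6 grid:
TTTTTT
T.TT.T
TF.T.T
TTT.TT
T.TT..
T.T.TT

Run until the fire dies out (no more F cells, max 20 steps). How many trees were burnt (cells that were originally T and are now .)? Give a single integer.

Answer: 23

Derivation:
Step 1: +2 fires, +1 burnt (F count now 2)
Step 2: +3 fires, +2 burnt (F count now 3)
Step 3: +3 fires, +3 burnt (F count now 3)
Step 4: +4 fires, +3 burnt (F count now 4)
Step 5: +1 fires, +4 burnt (F count now 1)
Step 6: +2 fires, +1 burnt (F count now 2)
Step 7: +2 fires, +2 burnt (F count now 2)
Step 8: +2 fires, +2 burnt (F count now 2)
Step 9: +1 fires, +2 burnt (F count now 1)
Step 10: +1 fires, +1 burnt (F count now 1)
Step 11: +1 fires, +1 burnt (F count now 1)
Step 12: +1 fires, +1 burnt (F count now 1)
Step 13: +0 fires, +1 burnt (F count now 0)
Fire out after step 13
Initially T: 25, now '.': 34
Total burnt (originally-T cells now '.'): 23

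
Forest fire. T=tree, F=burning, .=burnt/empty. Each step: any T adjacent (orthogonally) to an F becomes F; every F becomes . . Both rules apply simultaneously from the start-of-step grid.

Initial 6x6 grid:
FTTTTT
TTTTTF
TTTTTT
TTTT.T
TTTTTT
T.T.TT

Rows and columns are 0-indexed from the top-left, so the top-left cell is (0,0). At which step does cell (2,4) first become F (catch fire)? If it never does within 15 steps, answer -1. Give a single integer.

Step 1: cell (2,4)='T' (+5 fires, +2 burnt)
Step 2: cell (2,4)='F' (+7 fires, +5 burnt)
  -> target ignites at step 2
Step 3: cell (2,4)='.' (+6 fires, +7 burnt)
Step 4: cell (2,4)='.' (+6 fires, +6 burnt)
Step 5: cell (2,4)='.' (+5 fires, +6 burnt)
Step 6: cell (2,4)='.' (+1 fires, +5 burnt)
Step 7: cell (2,4)='.' (+1 fires, +1 burnt)
Step 8: cell (2,4)='.' (+0 fires, +1 burnt)
  fire out at step 8

2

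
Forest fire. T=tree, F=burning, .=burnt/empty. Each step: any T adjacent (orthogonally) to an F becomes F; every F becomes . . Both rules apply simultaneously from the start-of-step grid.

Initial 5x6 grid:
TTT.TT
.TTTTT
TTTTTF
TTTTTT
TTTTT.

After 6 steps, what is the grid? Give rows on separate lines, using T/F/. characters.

Step 1: 3 trees catch fire, 1 burn out
  TTT.TT
  .TTTTF
  TTTTF.
  TTTTTF
  TTTTT.
Step 2: 4 trees catch fire, 3 burn out
  TTT.TF
  .TTTF.
  TTTF..
  TTTTF.
  TTTTT.
Step 3: 5 trees catch fire, 4 burn out
  TTT.F.
  .TTF..
  TTF...
  TTTF..
  TTTTF.
Step 4: 4 trees catch fire, 5 burn out
  TTT...
  .TF...
  TF....
  TTF...
  TTTF..
Step 5: 5 trees catch fire, 4 burn out
  TTF...
  .F....
  F.....
  TF....
  TTF...
Step 6: 3 trees catch fire, 5 burn out
  TF....
  ......
  ......
  F.....
  TF....

TF....
......
......
F.....
TF....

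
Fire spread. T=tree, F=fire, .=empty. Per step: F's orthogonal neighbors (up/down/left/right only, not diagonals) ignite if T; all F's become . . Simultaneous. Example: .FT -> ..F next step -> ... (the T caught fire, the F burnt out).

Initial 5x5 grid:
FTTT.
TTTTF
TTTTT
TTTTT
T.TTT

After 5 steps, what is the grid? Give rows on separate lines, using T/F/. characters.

Step 1: 4 trees catch fire, 2 burn out
  .FTT.
  FTTF.
  TTTTF
  TTTTT
  T.TTT
Step 2: 7 trees catch fire, 4 burn out
  ..FF.
  .FF..
  FTTF.
  TTTTF
  T.TTT
Step 3: 5 trees catch fire, 7 burn out
  .....
  .....
  .FF..
  FTTF.
  T.TTF
Step 4: 4 trees catch fire, 5 burn out
  .....
  .....
  .....
  .FF..
  F.TF.
Step 5: 1 trees catch fire, 4 burn out
  .....
  .....
  .....
  .....
  ..F..

.....
.....
.....
.....
..F..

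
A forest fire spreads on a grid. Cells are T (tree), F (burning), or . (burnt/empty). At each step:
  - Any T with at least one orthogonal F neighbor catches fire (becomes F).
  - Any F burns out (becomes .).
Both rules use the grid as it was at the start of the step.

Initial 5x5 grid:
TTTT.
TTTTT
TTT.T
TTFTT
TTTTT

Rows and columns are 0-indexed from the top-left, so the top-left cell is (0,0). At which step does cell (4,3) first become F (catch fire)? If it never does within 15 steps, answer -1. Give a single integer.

Step 1: cell (4,3)='T' (+4 fires, +1 burnt)
Step 2: cell (4,3)='F' (+6 fires, +4 burnt)
  -> target ignites at step 2
Step 3: cell (4,3)='.' (+7 fires, +6 burnt)
Step 4: cell (4,3)='.' (+4 fires, +7 burnt)
Step 5: cell (4,3)='.' (+1 fires, +4 burnt)
Step 6: cell (4,3)='.' (+0 fires, +1 burnt)
  fire out at step 6

2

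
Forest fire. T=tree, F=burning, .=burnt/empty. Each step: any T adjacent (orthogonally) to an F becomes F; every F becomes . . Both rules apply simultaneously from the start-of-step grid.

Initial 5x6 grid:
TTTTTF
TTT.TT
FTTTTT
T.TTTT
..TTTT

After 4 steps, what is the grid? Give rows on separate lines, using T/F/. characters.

Step 1: 5 trees catch fire, 2 burn out
  TTTTF.
  FTT.TF
  .FTTTT
  F.TTTT
  ..TTTT
Step 2: 6 trees catch fire, 5 burn out
  FTTF..
  .FT.F.
  ..FTTF
  ..TTTT
  ..TTTT
Step 3: 7 trees catch fire, 6 burn out
  .FF...
  ..F...
  ...FF.
  ..FTTF
  ..TTTT
Step 4: 4 trees catch fire, 7 burn out
  ......
  ......
  ......
  ...FF.
  ..FTTF

......
......
......
...FF.
..FTTF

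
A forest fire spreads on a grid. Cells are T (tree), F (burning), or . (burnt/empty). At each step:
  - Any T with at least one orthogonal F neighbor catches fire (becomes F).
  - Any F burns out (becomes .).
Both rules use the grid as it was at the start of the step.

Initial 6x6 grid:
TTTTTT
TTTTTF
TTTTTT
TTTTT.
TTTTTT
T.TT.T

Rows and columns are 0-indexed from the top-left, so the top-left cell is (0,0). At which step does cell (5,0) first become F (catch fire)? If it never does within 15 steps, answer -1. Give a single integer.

Step 1: cell (5,0)='T' (+3 fires, +1 burnt)
Step 2: cell (5,0)='T' (+3 fires, +3 burnt)
Step 3: cell (5,0)='T' (+4 fires, +3 burnt)
Step 4: cell (5,0)='T' (+5 fires, +4 burnt)
Step 5: cell (5,0)='T' (+6 fires, +5 burnt)
Step 6: cell (5,0)='T' (+6 fires, +6 burnt)
Step 7: cell (5,0)='T' (+3 fires, +6 burnt)
Step 8: cell (5,0)='T' (+1 fires, +3 burnt)
Step 9: cell (5,0)='F' (+1 fires, +1 burnt)
  -> target ignites at step 9
Step 10: cell (5,0)='.' (+0 fires, +1 burnt)
  fire out at step 10

9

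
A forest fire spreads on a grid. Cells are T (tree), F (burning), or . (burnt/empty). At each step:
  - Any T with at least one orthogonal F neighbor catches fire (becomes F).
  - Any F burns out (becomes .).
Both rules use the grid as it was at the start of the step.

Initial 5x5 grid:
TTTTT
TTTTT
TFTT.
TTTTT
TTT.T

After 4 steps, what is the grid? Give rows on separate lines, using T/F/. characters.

Step 1: 4 trees catch fire, 1 burn out
  TTTTT
  TFTTT
  F.FT.
  TFTTT
  TTT.T
Step 2: 7 trees catch fire, 4 burn out
  TFTTT
  F.FTT
  ...F.
  F.FTT
  TFT.T
Step 3: 6 trees catch fire, 7 burn out
  F.FTT
  ...FT
  .....
  ...FT
  F.F.T
Step 4: 3 trees catch fire, 6 burn out
  ...FT
  ....F
  .....
  ....F
  ....T

...FT
....F
.....
....F
....T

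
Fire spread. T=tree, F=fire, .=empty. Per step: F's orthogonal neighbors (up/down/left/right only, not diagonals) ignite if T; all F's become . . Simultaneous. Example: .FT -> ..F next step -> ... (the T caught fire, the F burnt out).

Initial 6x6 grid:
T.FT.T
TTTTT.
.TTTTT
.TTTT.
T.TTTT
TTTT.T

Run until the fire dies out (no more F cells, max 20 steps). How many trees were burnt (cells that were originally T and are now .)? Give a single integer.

Step 1: +2 fires, +1 burnt (F count now 2)
Step 2: +3 fires, +2 burnt (F count now 3)
Step 3: +5 fires, +3 burnt (F count now 5)
Step 4: +5 fires, +5 burnt (F count now 5)
Step 5: +4 fires, +5 burnt (F count now 4)
Step 6: +3 fires, +4 burnt (F count now 3)
Step 7: +2 fires, +3 burnt (F count now 2)
Step 8: +2 fires, +2 burnt (F count now 2)
Step 9: +0 fires, +2 burnt (F count now 0)
Fire out after step 9
Initially T: 27, now '.': 35
Total burnt (originally-T cells now '.'): 26

Answer: 26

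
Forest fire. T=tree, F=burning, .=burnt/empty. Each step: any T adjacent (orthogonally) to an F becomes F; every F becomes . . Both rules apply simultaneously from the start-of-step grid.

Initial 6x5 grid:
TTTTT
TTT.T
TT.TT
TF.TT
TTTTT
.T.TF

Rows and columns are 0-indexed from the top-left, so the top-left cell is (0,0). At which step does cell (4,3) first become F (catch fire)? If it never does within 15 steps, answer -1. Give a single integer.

Step 1: cell (4,3)='T' (+5 fires, +2 burnt)
Step 2: cell (4,3)='F' (+7 fires, +5 burnt)
  -> target ignites at step 2
Step 3: cell (4,3)='.' (+5 fires, +7 burnt)
Step 4: cell (4,3)='.' (+4 fires, +5 burnt)
Step 5: cell (4,3)='.' (+2 fires, +4 burnt)
Step 6: cell (4,3)='.' (+0 fires, +2 burnt)
  fire out at step 6

2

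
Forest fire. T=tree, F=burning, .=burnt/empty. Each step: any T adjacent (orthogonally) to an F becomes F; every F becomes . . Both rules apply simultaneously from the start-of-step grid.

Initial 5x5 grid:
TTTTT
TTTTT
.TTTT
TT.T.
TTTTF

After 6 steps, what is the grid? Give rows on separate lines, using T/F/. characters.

Step 1: 1 trees catch fire, 1 burn out
  TTTTT
  TTTTT
  .TTTT
  TT.T.
  TTTF.
Step 2: 2 trees catch fire, 1 burn out
  TTTTT
  TTTTT
  .TTTT
  TT.F.
  TTF..
Step 3: 2 trees catch fire, 2 burn out
  TTTTT
  TTTTT
  .TTFT
  TT...
  TF...
Step 4: 5 trees catch fire, 2 burn out
  TTTTT
  TTTFT
  .TF.F
  TF...
  F....
Step 5: 5 trees catch fire, 5 burn out
  TTTFT
  TTF.F
  .F...
  F....
  .....
Step 6: 3 trees catch fire, 5 burn out
  TTF.F
  TF...
  .....
  .....
  .....

TTF.F
TF...
.....
.....
.....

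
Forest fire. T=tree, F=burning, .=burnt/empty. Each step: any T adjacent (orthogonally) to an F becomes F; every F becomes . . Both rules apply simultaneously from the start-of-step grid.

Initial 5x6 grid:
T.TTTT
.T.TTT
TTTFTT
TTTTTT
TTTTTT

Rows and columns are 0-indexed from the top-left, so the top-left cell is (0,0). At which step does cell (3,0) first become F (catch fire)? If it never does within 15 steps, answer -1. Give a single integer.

Step 1: cell (3,0)='T' (+4 fires, +1 burnt)
Step 2: cell (3,0)='T' (+7 fires, +4 burnt)
Step 3: cell (3,0)='T' (+9 fires, +7 burnt)
Step 4: cell (3,0)='F' (+4 fires, +9 burnt)
  -> target ignites at step 4
Step 5: cell (3,0)='.' (+1 fires, +4 burnt)
Step 6: cell (3,0)='.' (+0 fires, +1 burnt)
  fire out at step 6

4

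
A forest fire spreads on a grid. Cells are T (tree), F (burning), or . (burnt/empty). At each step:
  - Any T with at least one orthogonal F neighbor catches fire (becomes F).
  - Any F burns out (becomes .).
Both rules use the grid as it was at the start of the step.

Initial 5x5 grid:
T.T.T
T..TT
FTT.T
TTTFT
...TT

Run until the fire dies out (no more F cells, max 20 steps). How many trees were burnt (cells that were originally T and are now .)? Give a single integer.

Answer: 14

Derivation:
Step 1: +6 fires, +2 burnt (F count now 6)
Step 2: +5 fires, +6 burnt (F count now 5)
Step 3: +1 fires, +5 burnt (F count now 1)
Step 4: +2 fires, +1 burnt (F count now 2)
Step 5: +0 fires, +2 burnt (F count now 0)
Fire out after step 5
Initially T: 15, now '.': 24
Total burnt (originally-T cells now '.'): 14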